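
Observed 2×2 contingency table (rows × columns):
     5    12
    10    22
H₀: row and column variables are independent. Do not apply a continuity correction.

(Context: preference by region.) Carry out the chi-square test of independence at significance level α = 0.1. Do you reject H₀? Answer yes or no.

Row totals [17, 32], col totals [15, 34], n=49
χ² = (5−5.20)²/5.20 + (12−11.80)²/11.80 + (10−9.80)²/9.80 + (22−22.20)²/22.20 = 0.0177
df = 1
p-value (upper-tail) = 0.89428
At α=0.1: p ≥ α → fail to reject H₀

reject H₀: no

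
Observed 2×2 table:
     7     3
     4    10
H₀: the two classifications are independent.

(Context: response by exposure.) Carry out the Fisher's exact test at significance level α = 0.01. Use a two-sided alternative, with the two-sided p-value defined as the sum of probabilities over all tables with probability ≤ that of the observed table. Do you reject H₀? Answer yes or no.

reject H₀: no

Margins: r₁=10, r₂=14, c₁=11, c₂=13, n=24
p_obs = C(10,7)·C(14,4)/C(24,11); sum pmf over tables with pmf ≤ p_obs
p-value (two-sided) = 0.09530
At α=0.01: p ≥ α → fail to reject H₀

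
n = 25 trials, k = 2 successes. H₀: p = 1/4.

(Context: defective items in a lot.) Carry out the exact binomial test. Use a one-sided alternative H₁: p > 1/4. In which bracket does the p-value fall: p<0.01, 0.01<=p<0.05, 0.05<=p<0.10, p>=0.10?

p-value bracket: p>=0.10

Exact binomial: n=25, k=2, p₀=1/4=0.2500
P(X≥2) from Σ C(n,i)·p₀^i·(1−p₀)^(n−i)
p-value (one-sided, H₁ greater) = 0.99298
→ bracket: p>=0.10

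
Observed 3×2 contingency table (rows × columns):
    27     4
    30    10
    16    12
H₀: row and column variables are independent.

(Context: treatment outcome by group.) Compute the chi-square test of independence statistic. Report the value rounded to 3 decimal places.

Row totals [31, 40, 28], col totals [73, 26], n=99
χ² = (27−22.86)²/22.86 + (4−8.14)²/8.14 + (30−29.49)²/29.49 + (10−10.51)²/10.51 + (16−20.65)²/20.65 + (12−7.35)²/7.35 = 6.8716
df = 2

test statistic = 6.872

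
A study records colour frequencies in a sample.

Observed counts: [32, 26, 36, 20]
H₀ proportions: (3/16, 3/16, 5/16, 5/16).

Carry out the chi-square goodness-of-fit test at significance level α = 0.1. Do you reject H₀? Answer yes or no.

reject H₀: yes

n = 114; E_i = n·p_i = [21.38, 21.38, 35.62, 35.62]
χ² = (32−21.38)²/21.38 + (26−21.38)²/21.38 + (36−35.62)²/35.62 + (20−35.62)²/35.62 = 13.1392
df = 3
p-value (upper-tail) = 0.00435
At α=0.1: p < α → reject H₀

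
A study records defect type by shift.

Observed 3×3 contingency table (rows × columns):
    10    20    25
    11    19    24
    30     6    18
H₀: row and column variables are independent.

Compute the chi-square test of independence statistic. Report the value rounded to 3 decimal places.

test statistic = 24.407

Row totals [55, 54, 54], col totals [51, 45, 67], n=163
χ² = (10−17.21)²/17.21 + (20−15.18)²/15.18 + (25−22.61)²/22.61 + (11−16.90)²/16.90 + (19−14.91)²/14.91 + (24−22.20)²/22.20 + (30−16.90)²/16.90 + (6−14.91)²/14.91 + (18−22.20)²/22.20 = 24.4072
df = 4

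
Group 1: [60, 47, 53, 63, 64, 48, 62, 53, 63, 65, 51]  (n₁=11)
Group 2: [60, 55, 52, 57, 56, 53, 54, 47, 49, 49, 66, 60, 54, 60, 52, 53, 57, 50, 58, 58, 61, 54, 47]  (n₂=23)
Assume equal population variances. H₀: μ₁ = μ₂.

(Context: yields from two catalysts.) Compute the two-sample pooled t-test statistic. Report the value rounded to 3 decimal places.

x̄₁=57.182, s₁=6.838, n₁=11
x̄₂=54.870, s₂=4.827, n₂=23
s_p² = [10·6.838² + 22·4.827²]/32 = 30.6327
SE = √(s_p²·(1/11+1/23)) = 2.0290
t = (57.182−54.870)/2.0290 = 1.1396
df = 32

test statistic = 1.140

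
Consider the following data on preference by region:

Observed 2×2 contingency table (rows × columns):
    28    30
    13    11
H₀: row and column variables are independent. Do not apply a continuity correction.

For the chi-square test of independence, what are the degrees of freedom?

degrees of freedom = 1

df = (r−1)(c−1) = (2−1)·(2−1) = 1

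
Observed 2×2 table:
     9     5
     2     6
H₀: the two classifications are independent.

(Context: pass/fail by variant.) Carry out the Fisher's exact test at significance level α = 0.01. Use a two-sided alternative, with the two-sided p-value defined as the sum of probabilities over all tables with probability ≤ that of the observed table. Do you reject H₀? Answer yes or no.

Margins: r₁=14, r₂=8, c₁=11, c₂=11, n=22
p_obs = C(14,9)·C(8,2)/C(22,11); sum pmf over tables with pmf ≤ p_obs
p-value (two-sided) = 0.18266
At α=0.01: p ≥ α → fail to reject H₀

reject H₀: no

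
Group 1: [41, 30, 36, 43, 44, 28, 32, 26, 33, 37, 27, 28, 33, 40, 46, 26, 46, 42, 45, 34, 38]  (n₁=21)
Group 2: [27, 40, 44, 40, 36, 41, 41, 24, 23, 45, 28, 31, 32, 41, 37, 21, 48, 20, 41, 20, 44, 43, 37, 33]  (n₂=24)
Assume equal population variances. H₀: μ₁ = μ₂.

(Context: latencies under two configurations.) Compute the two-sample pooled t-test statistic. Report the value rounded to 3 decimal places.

x̄₁=35.952, s₁=6.924, n₁=21
x̄₂=34.875, s₂=8.724, n₂=24
s_p² = [20·6.924² + 23·8.724²]/43 = 63.0134
SE = √(s_p²·(1/21+1/24)) = 2.3720
t = (35.952−34.875)/2.3720 = 0.4542
df = 43

test statistic = 0.454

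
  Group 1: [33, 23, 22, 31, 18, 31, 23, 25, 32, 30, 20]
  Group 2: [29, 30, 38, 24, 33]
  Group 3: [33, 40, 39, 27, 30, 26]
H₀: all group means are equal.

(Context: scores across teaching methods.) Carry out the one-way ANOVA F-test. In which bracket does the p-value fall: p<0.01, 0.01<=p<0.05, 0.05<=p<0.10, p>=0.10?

p-value bracket: 0.05<=p<0.10

Group means [26.18, 30.80, 32.50], grand mean 28.955
SSB = Σnᵢ(x̄ᵢ−x̄)² = 177.018; SSW = ΣΣ(x−x̄ᵢ)² = 569.936
MSB = 177.018/2 = 88.5091; MSW = 569.936/19 = 29.9967
F = MSB/MSW = 2.9506
df = (2, 19)
p-value (upper-tail) = 0.07657
→ bracket: 0.05<=p<0.10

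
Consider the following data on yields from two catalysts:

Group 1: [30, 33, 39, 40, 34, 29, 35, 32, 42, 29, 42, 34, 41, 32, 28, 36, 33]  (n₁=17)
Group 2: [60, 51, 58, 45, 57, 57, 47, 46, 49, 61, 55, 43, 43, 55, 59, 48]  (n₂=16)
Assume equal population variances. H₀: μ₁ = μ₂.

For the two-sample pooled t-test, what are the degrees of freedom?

df = n₁ + n₂ − 2 = 17 + 16 − 2 = 31

degrees of freedom = 31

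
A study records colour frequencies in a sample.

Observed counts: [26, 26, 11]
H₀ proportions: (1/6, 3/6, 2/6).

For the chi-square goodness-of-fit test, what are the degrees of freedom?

df = k − 1 = 3 − 1 = 2

degrees of freedom = 2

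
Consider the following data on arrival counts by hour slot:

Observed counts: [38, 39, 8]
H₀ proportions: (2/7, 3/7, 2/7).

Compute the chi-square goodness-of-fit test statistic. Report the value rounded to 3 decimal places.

n = 85; E_i = n·p_i = [24.29, 36.43, 24.29]
χ² = (38−24.29)²/24.29 + (39−36.43)²/36.43 + (8−24.29)²/24.29 = 18.8471
df = 2

test statistic = 18.847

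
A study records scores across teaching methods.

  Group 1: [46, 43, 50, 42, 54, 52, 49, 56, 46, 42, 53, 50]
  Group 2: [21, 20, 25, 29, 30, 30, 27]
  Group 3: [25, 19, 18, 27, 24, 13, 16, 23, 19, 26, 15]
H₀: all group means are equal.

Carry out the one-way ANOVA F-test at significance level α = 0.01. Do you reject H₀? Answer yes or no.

reject H₀: yes

Group means [48.58, 26.00, 20.45], grand mean 33.000
SSB = Σnᵢ(x̄ᵢ−x̄)² = 4988.356; SSW = ΣΣ(x−x̄ᵢ)² = 583.644
MSB = 4988.356/2 = 2494.1780; MSW = 583.644/27 = 21.6164
F = MSB/MSW = 115.3834
df = (2, 27)
p-value (upper-tail) = 0.00000
At α=0.01: p < α → reject H₀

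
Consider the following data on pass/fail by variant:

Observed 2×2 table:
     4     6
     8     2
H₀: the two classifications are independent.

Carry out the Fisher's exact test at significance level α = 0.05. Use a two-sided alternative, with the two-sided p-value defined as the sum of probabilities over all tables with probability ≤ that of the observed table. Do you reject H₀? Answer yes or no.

Margins: r₁=10, r₂=10, c₁=12, c₂=8, n=20
p_obs = C(10,4)·C(10,8)/C(20,12); sum pmf over tables with pmf ≤ p_obs
p-value (two-sided) = 0.16980
At α=0.05: p ≥ α → fail to reject H₀

reject H₀: no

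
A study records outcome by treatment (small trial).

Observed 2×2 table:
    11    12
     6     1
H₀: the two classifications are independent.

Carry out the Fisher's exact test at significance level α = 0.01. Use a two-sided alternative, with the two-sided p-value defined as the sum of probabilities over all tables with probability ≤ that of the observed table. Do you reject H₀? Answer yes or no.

reject H₀: no

Margins: r₁=23, r₂=7, c₁=17, c₂=13, n=30
p_obs = C(23,11)·C(7,6)/C(30,17); sum pmf over tables with pmf ≤ p_obs
p-value (two-sided) = 0.10375
At α=0.01: p ≥ α → fail to reject H₀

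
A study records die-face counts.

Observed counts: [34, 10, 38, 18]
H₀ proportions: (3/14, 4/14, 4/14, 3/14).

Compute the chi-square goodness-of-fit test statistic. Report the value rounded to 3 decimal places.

n = 100; E_i = n·p_i = [21.43, 28.57, 28.57, 21.43]
χ² = (34−21.43)²/21.43 + (10−28.57)²/28.57 + (38−28.57)²/28.57 + (18−21.43)²/21.43 = 23.1067
df = 3

test statistic = 23.107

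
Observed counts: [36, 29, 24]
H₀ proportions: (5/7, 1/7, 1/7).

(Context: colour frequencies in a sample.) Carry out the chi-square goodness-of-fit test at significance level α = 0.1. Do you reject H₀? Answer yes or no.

n = 89; E_i = n·p_i = [63.57, 12.71, 12.71]
χ² = (36−63.57)²/63.57 + (29−12.71)²/12.71 + (24−12.71)²/12.71 = 42.8360
df = 2
p-value (upper-tail) = 0.00000
At α=0.1: p < α → reject H₀

reject H₀: yes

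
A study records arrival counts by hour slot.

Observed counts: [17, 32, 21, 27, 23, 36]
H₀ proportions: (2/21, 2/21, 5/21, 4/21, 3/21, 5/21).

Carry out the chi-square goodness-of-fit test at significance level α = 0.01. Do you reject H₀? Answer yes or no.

reject H₀: yes

n = 156; E_i = n·p_i = [14.86, 14.86, 37.14, 29.71, 22.29, 37.14]
χ² = (17−14.86)²/14.86 + (32−14.86)²/14.86 + (21−37.14)²/37.14 + (27−29.71)²/29.71 + (23−22.29)²/22.29 + (36−37.14)²/37.14 = 27.4112
df = 5
p-value (upper-tail) = 0.00005
At α=0.01: p < α → reject H₀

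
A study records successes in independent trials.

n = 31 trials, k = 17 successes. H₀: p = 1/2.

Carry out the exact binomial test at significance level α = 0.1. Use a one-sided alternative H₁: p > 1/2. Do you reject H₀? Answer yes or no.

reject H₀: no

Exact binomial: n=31, k=17, p₀=1/2=0.5000
P(X≥17) from Σ C(n,i)·p₀^i·(1−p₀)^(n−i)
p-value (one-sided, H₁ greater) = 0.36005
At α=0.1: p ≥ α → fail to reject H₀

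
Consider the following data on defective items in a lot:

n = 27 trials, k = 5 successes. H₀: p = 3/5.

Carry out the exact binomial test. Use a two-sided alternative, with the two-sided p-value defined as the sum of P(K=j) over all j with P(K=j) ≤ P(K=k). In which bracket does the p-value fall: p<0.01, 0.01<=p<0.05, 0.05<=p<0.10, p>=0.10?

p-value bracket: p<0.01

Exact binomial: n=27, k=5, p₀=3/5=0.6000
P(X=j) = C(n,j)·p₀^j·(1−p₀)^(n−j); p = Σ P(X=j) over j with P(X=j) ≤ P(X=5)
p-value (two-sided) = 0.00001
→ bracket: p<0.01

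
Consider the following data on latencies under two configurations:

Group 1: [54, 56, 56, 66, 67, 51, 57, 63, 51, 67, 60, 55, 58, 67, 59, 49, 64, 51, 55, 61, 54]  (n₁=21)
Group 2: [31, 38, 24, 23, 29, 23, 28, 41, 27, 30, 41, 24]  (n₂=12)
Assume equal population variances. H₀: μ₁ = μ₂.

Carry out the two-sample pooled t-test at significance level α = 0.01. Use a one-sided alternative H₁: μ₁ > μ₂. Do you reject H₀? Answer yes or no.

reject H₀: yes

x̄₁=58.143, s₁=5.782, n₁=21
x̄₂=29.917, s₂=6.680, n₂=12
s_p² = [20·5.782² + 11·6.680²]/31 = 37.4028
SE = √(s_p²·(1/21+1/12)) = 2.2131
t = (58.143−29.917)/2.2131 = 12.7539
df = 31
p-value (one-sided, H₁ greater) = 0.00000
At α=0.01: p < α → reject H₀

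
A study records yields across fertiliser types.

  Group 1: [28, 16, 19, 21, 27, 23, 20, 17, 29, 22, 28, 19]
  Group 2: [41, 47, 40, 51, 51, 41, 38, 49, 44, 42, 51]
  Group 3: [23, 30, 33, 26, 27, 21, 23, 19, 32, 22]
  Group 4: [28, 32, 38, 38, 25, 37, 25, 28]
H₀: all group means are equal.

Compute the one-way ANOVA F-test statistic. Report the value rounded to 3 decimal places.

Group means [22.42, 45.00, 25.60, 31.38], grand mean 31.000
SSB = Σnᵢ(x̄ᵢ−x̄)² = 3332.808; SSW = ΣΣ(x−x̄ᵢ)² = 905.192
MSB = 3332.808/3 = 1110.9361; MSW = 905.192/37 = 24.4646
F = MSB/MSW = 45.4099
df = (3, 37)

test statistic = 45.410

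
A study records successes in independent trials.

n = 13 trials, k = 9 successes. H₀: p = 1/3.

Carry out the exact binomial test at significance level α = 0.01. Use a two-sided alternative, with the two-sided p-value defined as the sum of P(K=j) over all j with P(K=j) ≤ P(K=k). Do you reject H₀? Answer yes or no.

reject H₀: no

Exact binomial: n=13, k=9, p₀=1/3=0.3333
P(X=j) = C(n,j)·p₀^j·(1−p₀)^(n−j); p = Σ P(X=j) over j with P(X=j) ≤ P(X=9)
p-value (two-sided) = 0.01396
At α=0.01: p ≥ α → fail to reject H₀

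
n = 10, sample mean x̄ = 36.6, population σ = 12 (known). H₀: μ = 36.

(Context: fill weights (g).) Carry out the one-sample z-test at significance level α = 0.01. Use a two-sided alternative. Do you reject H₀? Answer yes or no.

SE = σ/√n = 12/√10 = 3.7947
z = (x̄−μ₀)/SE = (36.6−36)/3.7947 = 0.1581
p-value (two-sided) = 0.87437
At α=0.01: p ≥ α → fail to reject H₀

reject H₀: no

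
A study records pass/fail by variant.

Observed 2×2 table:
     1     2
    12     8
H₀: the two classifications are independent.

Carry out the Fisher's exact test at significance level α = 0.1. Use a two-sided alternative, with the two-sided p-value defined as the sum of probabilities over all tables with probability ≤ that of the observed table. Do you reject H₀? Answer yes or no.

Margins: r₁=3, r₂=20, c₁=13, c₂=10, n=23
p_obs = C(3,1)·C(20,12)/C(23,13); sum pmf over tables with pmf ≤ p_obs
p-value (two-sided) = 0.55957
At α=0.1: p ≥ α → fail to reject H₀

reject H₀: no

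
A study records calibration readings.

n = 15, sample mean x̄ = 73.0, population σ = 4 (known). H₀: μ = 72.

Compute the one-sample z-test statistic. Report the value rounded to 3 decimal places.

SE = σ/√n = 4/√15 = 1.0328
z = (x̄−μ₀)/SE = (73.0−72)/1.0328 = 0.9682

test statistic = 0.968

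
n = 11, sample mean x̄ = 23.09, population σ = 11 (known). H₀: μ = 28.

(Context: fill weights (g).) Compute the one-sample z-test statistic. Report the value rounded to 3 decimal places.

SE = σ/√n = 11/√11 = 3.3166
z = (x̄−μ₀)/SE = (23.09−28)/3.3166 = -1.4804

test statistic = -1.480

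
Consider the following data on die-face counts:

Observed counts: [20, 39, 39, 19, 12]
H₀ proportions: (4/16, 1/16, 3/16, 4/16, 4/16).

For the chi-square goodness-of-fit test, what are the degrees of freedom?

df = k − 1 = 5 − 1 = 4

degrees of freedom = 4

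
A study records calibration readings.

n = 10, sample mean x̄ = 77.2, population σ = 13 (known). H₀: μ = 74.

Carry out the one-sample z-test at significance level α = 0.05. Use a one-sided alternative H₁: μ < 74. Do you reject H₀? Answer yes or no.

reject H₀: no

SE = σ/√n = 13/√10 = 4.1110
z = (x̄−μ₀)/SE = (77.2−74)/4.1110 = 0.7784
p-value (one-sided, H₁ less) = 0.78184
At α=0.05: p ≥ α → fail to reject H₀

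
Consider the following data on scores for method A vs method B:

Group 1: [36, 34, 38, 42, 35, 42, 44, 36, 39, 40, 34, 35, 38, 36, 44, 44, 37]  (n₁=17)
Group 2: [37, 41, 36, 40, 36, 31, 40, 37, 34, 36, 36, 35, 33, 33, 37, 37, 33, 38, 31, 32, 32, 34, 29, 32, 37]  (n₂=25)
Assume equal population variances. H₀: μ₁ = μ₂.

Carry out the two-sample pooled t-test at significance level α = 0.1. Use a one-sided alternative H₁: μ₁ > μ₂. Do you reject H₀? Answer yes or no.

x̄₁=38.471, s₁=3.573, n₁=17
x̄₂=35.080, s₂=3.081, n₂=25
s_p² = [16·3.573² + 24·3.081²]/40 = 10.8019
SE = √(s_p²·(1/17+1/25)) = 1.0332
t = (38.471−35.080)/1.0332 = 3.2817
df = 40
p-value (one-sided, H₁ greater) = 0.00107
At α=0.1: p < α → reject H₀

reject H₀: yes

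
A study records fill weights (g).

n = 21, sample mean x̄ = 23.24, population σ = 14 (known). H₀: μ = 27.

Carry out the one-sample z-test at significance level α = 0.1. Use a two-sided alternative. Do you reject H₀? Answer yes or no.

reject H₀: no

SE = σ/√n = 14/√21 = 3.0551
z = (x̄−μ₀)/SE = (23.24−27)/3.0551 = -1.2307
p-value (two-sided) = 0.21842
At α=0.1: p ≥ α → fail to reject H₀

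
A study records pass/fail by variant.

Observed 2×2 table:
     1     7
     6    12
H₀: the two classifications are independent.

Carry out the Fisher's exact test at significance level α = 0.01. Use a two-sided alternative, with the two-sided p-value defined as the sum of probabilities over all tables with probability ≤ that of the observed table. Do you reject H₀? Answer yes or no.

reject H₀: no

Margins: r₁=8, r₂=18, c₁=7, c₂=19, n=26
p_obs = C(8,1)·C(18,6)/C(26,7); sum pmf over tables with pmf ≤ p_obs
p-value (two-sided) = 0.37479
At α=0.01: p ≥ α → fail to reject H₀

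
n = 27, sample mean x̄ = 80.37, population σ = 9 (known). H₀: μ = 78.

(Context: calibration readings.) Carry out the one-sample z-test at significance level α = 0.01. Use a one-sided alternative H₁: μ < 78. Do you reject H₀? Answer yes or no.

reject H₀: no

SE = σ/√n = 9/√27 = 1.7321
z = (x̄−μ₀)/SE = (80.37−78)/1.7321 = 1.3683
p-value (one-sided, H₁ less) = 0.91439
At α=0.01: p ≥ α → fail to reject H₀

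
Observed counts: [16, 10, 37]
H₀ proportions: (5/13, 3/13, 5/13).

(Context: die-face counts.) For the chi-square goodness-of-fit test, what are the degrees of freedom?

df = k − 1 = 3 − 1 = 2

degrees of freedom = 2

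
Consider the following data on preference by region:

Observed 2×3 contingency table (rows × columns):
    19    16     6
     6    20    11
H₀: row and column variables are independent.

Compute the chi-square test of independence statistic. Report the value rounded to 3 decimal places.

Row totals [41, 37], col totals [25, 36, 17], n=78
χ² = (19−13.14)²/13.14 + (16−18.92)²/18.92 + (6−8.94)²/8.94 + (6−11.86)²/11.86 + (20−17.08)²/17.08 + (11−8.06)²/8.06 = 8.4922
df = 2

test statistic = 8.492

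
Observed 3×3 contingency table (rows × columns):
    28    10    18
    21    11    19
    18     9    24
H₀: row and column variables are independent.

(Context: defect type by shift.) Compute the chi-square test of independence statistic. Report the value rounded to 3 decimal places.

test statistic = 3.227

Row totals [56, 51, 51], col totals [67, 30, 61], n=158
χ² = (28−23.75)²/23.75 + (10−10.63)²/10.63 + (18−21.62)²/21.62 + (21−21.63)²/21.63 + (11−9.68)²/9.68 + (19−19.69)²/19.69 + (18−21.63)²/21.63 + (9−9.68)²/9.68 + (24−19.69)²/19.69 = 3.2268
df = 4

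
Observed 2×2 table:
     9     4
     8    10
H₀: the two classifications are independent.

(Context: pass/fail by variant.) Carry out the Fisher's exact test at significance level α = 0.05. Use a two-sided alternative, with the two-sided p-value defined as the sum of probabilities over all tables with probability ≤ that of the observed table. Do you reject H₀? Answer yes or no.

reject H₀: no

Margins: r₁=13, r₂=18, c₁=17, c₂=14, n=31
p_obs = C(13,9)·C(18,8)/C(31,17); sum pmf over tables with pmf ≤ p_obs
p-value (two-sided) = 0.27494
At α=0.05: p ≥ α → fail to reject H₀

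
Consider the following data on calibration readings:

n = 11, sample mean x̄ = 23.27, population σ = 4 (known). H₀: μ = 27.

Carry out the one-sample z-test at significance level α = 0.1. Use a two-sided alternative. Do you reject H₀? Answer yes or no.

reject H₀: yes

SE = σ/√n = 4/√11 = 1.2060
z = (x̄−μ₀)/SE = (23.27−27)/1.2060 = -3.0928
p-value (two-sided) = 0.00198
At α=0.1: p < α → reject H₀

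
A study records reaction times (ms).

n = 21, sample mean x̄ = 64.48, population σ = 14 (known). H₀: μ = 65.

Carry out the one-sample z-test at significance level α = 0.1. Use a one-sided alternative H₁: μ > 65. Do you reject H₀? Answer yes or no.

SE = σ/√n = 14/√21 = 3.0551
z = (x̄−μ₀)/SE = (64.48−65)/3.0551 = -0.1702
p-value (one-sided, H₁ greater) = 0.56758
At α=0.1: p ≥ α → fail to reject H₀

reject H₀: no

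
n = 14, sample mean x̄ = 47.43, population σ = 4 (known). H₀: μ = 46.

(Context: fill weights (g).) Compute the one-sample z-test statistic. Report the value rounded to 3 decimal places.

SE = σ/√n = 4/√14 = 1.0690
z = (x̄−μ₀)/SE = (47.43−46)/1.0690 = 1.3376

test statistic = 1.338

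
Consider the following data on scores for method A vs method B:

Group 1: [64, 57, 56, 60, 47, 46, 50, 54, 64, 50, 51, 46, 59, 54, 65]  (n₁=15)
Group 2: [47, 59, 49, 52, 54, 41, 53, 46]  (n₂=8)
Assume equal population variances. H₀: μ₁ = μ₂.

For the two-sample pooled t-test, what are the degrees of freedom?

degrees of freedom = 21

df = n₁ + n₂ − 2 = 15 + 8 − 2 = 21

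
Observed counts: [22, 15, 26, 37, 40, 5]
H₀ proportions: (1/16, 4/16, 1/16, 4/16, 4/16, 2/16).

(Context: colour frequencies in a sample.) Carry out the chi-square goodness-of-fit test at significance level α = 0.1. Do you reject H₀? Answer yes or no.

n = 145; E_i = n·p_i = [9.06, 36.25, 9.06, 36.25, 36.25, 18.12]
χ² = (22−9.06)²/9.06 + (15−36.25)²/36.25 + (26−9.06)²/9.06 + (37−36.25)²/36.25 + (40−36.25)²/36.25 + (5−18.12)²/18.12 = 72.4897
df = 5
p-value (upper-tail) = 0.00000
At α=0.1: p < α → reject H₀

reject H₀: yes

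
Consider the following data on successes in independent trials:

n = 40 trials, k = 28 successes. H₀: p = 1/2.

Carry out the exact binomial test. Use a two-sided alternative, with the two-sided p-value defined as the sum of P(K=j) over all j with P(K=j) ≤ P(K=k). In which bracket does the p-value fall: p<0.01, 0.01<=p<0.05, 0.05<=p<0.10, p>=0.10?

p-value bracket: 0.01<=p<0.05

Exact binomial: n=40, k=28, p₀=1/2=0.5000
P(X=j) = C(n,j)·p₀^j·(1−p₀)^(n−j); p = Σ P(X=j) over j with P(X=j) ≤ P(X=28)
p-value (two-sided) = 0.01659
→ bracket: 0.01<=p<0.05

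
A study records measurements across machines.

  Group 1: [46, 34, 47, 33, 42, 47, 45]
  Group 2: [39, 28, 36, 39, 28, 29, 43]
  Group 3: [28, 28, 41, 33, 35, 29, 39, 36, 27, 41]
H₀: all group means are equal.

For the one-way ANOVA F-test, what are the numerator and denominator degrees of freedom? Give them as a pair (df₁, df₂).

degrees of freedom = [2, 21]

k = 3 groups, N = 24 total
df = (k−1, N−k) = (3−1, 24−3) = (2, 21)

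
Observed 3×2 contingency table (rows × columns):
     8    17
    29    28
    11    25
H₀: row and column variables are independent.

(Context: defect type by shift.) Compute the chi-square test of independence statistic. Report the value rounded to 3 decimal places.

Row totals [25, 57, 36], col totals [48, 70], n=118
χ² = (8−10.17)²/10.17 + (17−14.83)²/14.83 + (29−23.19)²/23.19 + (28−33.81)²/33.81 + (11−14.64)²/14.64 + (25−21.36)²/21.36 = 4.7660
df = 2

test statistic = 4.766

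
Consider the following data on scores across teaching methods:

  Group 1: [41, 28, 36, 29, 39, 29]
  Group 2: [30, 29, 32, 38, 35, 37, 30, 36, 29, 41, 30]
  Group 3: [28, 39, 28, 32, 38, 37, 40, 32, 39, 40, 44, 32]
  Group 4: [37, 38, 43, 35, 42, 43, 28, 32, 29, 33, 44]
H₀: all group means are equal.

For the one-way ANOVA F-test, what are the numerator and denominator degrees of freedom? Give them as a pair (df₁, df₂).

k = 4 groups, N = 40 total
df = (k−1, N−k) = (4−1, 40−4) = (3, 36)

degrees of freedom = [3, 36]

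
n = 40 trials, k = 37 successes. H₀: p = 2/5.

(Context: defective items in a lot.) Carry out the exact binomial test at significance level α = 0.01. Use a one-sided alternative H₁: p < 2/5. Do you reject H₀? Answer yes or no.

Exact binomial: n=40, k=37, p₀=2/5=0.4000
P(X≤37) from Σ C(n,i)·p₀^i·(1−p₀)^(n−i)
p-value (one-sided, H₁ less) = 1.00000
At α=0.01: p ≥ α → fail to reject H₀

reject H₀: no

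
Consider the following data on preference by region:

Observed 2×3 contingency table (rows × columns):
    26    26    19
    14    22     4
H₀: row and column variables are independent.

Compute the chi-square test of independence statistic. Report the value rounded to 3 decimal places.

test statistic = 5.486

Row totals [71, 40], col totals [40, 48, 23], n=111
χ² = (26−25.59)²/25.59 + (26−30.70)²/30.70 + (19−14.71)²/14.71 + (14−14.41)²/14.41 + (22−17.30)²/17.30 + (4−8.29)²/8.29 = 5.4862
df = 2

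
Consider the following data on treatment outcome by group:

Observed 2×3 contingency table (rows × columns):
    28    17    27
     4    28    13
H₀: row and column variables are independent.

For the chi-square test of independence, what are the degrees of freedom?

df = (r−1)(c−1) = (2−1)·(3−1) = 2

degrees of freedom = 2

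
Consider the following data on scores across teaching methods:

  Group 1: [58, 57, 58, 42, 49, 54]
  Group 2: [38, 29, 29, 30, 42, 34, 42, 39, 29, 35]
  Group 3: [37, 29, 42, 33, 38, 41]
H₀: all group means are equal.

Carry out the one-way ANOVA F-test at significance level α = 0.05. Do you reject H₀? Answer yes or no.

Group means [53.00, 34.70, 36.67], grand mean 40.227
SSB = Σnᵢ(x̄ᵢ−x̄)² = 1360.430; SSW = ΣΣ(x−x̄ᵢ)² = 581.433
MSB = 1360.430/2 = 680.2152; MSW = 581.433/19 = 30.6018
F = MSB/MSW = 22.2280
df = (2, 19)
p-value (upper-tail) = 0.00001
At α=0.05: p < α → reject H₀

reject H₀: yes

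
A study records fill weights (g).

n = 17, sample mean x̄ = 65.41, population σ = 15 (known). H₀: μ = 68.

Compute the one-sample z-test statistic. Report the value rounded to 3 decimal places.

SE = σ/√n = 15/√17 = 3.6380
z = (x̄−μ₀)/SE = (65.41−68)/3.6380 = -0.7119

test statistic = -0.712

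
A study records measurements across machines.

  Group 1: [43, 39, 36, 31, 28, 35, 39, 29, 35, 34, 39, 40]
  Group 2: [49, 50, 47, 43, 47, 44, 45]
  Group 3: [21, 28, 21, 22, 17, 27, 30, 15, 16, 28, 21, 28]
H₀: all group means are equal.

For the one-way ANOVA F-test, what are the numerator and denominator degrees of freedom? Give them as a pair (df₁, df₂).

k = 3 groups, N = 31 total
df = (k−1, N−k) = (3−1, 31−3) = (2, 28)

degrees of freedom = [2, 28]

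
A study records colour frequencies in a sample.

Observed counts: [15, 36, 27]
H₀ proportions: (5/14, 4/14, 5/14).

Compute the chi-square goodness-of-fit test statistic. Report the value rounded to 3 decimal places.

test statistic = 14.400

n = 78; E_i = n·p_i = [27.86, 22.29, 27.86]
χ² = (15−27.86)²/27.86 + (36−22.29)²/22.29 + (27−27.86)²/27.86 = 14.4000
df = 2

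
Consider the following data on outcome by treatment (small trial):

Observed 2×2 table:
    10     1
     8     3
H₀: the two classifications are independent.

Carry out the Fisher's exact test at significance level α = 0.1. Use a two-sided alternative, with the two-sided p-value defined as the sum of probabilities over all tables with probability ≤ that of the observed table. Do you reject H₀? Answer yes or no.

Margins: r₁=11, r₂=11, c₁=18, c₂=4, n=22
p_obs = C(11,10)·C(11,8)/C(22,18); sum pmf over tables with pmf ≤ p_obs
p-value (two-sided) = 0.58647
At α=0.1: p ≥ α → fail to reject H₀

reject H₀: no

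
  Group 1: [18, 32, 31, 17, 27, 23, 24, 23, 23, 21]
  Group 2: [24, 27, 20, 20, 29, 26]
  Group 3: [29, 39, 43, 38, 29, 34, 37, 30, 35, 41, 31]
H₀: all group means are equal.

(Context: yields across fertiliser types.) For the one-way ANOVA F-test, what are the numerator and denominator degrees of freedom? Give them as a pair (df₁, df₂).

k = 3 groups, N = 27 total
df = (k−1, N−k) = (3−1, 27−3) = (2, 24)

degrees of freedom = [2, 24]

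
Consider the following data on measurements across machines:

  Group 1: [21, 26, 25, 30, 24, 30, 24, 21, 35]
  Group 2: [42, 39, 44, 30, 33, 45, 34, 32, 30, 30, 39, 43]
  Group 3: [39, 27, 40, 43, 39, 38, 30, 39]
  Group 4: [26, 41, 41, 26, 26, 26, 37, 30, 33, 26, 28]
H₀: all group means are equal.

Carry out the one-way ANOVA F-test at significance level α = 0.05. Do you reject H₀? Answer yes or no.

Group means [26.22, 36.75, 36.88, 30.91], grand mean 32.800
SSB = Σnᵢ(x̄ᵢ−x̄)² = 748.810; SSW = ΣΣ(x−x̄ᵢ)² = 1131.590
MSB = 748.810/3 = 249.6035; MSW = 1131.590/36 = 31.4330
F = MSB/MSW = 7.9408
df = (3, 36)
p-value (upper-tail) = 0.00034
At α=0.05: p < α → reject H₀

reject H₀: yes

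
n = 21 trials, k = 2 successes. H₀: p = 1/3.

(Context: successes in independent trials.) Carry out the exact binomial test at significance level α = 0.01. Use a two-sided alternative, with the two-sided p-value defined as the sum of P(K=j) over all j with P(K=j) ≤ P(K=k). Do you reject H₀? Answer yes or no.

reject H₀: no

Exact binomial: n=21, k=2, p₀=1/3=0.3333
P(X=j) = C(n,j)·p₀^j·(1−p₀)^(n−j); p = Σ P(X=j) over j with P(X=j) ≤ P(X=2)
p-value (two-sided) = 0.01964
At α=0.01: p ≥ α → fail to reject H₀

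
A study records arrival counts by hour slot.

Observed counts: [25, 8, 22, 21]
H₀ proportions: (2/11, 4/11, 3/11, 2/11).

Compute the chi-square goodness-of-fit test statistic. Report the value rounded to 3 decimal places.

test statistic = 26.811

n = 76; E_i = n·p_i = [13.82, 27.64, 20.73, 13.82]
χ² = (25−13.82)²/13.82 + (8−27.64)²/27.64 + (22−20.73)²/20.73 + (21−13.82)²/13.82 = 26.8114
df = 3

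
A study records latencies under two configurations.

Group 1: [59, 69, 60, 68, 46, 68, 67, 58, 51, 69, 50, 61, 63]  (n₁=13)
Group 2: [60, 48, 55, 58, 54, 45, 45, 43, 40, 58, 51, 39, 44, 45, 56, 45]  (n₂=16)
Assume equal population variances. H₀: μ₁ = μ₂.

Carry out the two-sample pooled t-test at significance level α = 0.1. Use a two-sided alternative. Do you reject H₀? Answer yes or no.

x̄₁=60.692, s₁=7.772, n₁=13
x̄₂=49.125, s₂=6.850, n₂=16
s_p² = [12·7.772² + 15·6.850²]/27 = 52.9081
SE = √(s_p²·(1/13+1/16)) = 2.7160
t = (60.692−49.125)/2.7160 = 4.2590
df = 27
p-value (two-sided) = 0.00022
At α=0.1: p < α → reject H₀

reject H₀: yes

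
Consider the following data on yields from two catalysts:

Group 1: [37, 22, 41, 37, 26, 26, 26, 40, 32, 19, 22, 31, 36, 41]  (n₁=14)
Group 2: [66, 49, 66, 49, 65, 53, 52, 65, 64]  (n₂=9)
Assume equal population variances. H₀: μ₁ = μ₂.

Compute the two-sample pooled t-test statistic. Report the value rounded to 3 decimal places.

test statistic = -8.420

x̄₁=31.143, s₁=7.645, n₁=14
x̄₂=58.778, s₂=7.742, n₂=9
s_p² = [13·7.645² + 8·7.742²]/21 = 59.0128
SE = √(s_p²·(1/14+1/9)) = 3.2821
t = (31.143−58.778)/3.2821 = -8.4199
df = 21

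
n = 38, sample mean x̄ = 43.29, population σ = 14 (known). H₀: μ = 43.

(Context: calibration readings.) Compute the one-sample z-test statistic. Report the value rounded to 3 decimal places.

SE = σ/√n = 14/√38 = 2.2711
z = (x̄−μ₀)/SE = (43.29−43)/2.2711 = 0.1277

test statistic = 0.128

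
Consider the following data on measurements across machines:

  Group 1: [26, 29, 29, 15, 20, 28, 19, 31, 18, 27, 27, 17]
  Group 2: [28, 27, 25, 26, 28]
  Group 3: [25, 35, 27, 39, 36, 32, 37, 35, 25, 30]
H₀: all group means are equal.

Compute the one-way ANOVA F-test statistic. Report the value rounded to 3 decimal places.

Group means [23.83, 26.80, 32.10], grand mean 27.444
SSB = Σnᵢ(x̄ᵢ−x̄)² = 375.300; SSW = ΣΣ(x−x̄ᵢ)² = 585.367
MSB = 375.300/2 = 187.6500; MSW = 585.367/24 = 24.3903
F = MSB/MSW = 7.6936
df = (2, 24)

test statistic = 7.694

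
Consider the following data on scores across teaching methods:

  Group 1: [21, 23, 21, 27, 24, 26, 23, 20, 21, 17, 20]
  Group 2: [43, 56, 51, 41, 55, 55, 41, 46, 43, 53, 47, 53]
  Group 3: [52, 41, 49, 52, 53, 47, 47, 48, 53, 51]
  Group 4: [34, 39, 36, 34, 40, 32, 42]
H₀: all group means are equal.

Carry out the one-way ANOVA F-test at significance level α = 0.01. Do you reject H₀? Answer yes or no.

reject H₀: yes

Group means [22.09, 48.67, 49.30, 36.71], grand mean 39.425
SSB = Σnᵢ(x̄ᵢ−x̄)² = 5356.671; SSW = ΣΣ(x−x̄ᵢ)² = 659.104
MSB = 5356.671/3 = 1785.5569; MSW = 659.104/36 = 18.3085
F = MSB/MSW = 97.5264
df = (3, 36)
p-value (upper-tail) = 0.00000
At α=0.01: p < α → reject H₀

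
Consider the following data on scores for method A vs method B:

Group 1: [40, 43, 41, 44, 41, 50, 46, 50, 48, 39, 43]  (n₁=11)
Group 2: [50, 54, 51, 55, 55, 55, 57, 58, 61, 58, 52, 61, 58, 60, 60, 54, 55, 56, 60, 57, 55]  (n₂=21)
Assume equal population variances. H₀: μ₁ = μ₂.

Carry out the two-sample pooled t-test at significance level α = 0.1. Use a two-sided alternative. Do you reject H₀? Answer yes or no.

reject H₀: yes

x̄₁=44.091, s₁=3.910, n₁=11
x̄₂=56.286, s₂=3.165, n₂=21
s_p² = [10·3.910² + 20·3.165²]/30 = 11.7732
SE = √(s_p²·(1/11+1/21)) = 1.2771
t = (44.091−56.286)/1.2771 = -9.5490
df = 30
p-value (two-sided) = 0.00000
At α=0.1: p < α → reject H₀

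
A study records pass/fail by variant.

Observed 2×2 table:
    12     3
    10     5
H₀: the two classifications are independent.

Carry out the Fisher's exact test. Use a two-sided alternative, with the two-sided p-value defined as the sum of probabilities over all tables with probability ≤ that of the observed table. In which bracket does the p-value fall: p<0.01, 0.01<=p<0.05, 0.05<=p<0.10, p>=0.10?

p-value bracket: p>=0.10

Margins: r₁=15, r₂=15, c₁=22, c₂=8, n=30
p_obs = C(15,12)·C(15,10)/C(30,22); sum pmf over tables with pmf ≤ p_obs
p-value (two-sided) = 0.68166
→ bracket: p>=0.10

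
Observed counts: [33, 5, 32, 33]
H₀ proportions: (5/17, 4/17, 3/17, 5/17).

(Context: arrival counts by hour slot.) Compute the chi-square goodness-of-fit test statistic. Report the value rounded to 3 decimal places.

n = 103; E_i = n·p_i = [30.29, 24.24, 18.18, 30.29]
χ² = (33−30.29)²/30.29 + (5−24.24)²/24.24 + (32−18.18)²/18.18 + (33−30.29)²/30.29 = 26.2633
df = 3

test statistic = 26.263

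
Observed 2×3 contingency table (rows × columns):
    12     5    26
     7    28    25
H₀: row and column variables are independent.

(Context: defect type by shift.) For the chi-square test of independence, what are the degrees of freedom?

degrees of freedom = 2

df = (r−1)(c−1) = (2−1)·(3−1) = 2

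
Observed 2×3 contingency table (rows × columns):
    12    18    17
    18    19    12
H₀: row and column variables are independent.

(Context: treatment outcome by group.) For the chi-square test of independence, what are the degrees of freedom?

df = (r−1)(c−1) = (2−1)·(3−1) = 2

degrees of freedom = 2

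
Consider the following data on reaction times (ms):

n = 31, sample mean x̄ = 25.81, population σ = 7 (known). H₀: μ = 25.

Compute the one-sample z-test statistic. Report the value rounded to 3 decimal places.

test statistic = 0.644

SE = σ/√n = 7/√31 = 1.2572
z = (x̄−μ₀)/SE = (25.81−25)/1.2572 = 0.6443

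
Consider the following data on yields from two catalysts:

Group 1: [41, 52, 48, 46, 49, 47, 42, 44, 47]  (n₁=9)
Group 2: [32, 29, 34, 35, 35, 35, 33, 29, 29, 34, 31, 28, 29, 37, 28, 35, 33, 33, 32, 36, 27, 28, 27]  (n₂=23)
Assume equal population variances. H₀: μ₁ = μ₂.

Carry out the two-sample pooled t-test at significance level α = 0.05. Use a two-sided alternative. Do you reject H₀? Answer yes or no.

reject H₀: yes

x̄₁=46.222, s₁=3.456, n₁=9
x̄₂=31.696, s₂=3.169, n₂=23
s_p² = [8·3.456² + 22·3.169²]/30 = 10.5475
SE = √(s_p²·(1/9+1/23)) = 1.2769
t = (46.222−31.696)/1.2769 = 11.3762
df = 30
p-value (two-sided) = 0.00000
At α=0.05: p < α → reject H₀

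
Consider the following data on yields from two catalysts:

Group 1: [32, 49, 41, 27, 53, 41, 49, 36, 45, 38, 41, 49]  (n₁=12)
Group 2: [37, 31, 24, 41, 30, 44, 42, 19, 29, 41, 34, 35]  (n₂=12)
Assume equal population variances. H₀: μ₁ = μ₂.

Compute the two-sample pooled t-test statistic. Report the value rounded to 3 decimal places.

test statistic = 2.493

x̄₁=41.750, s₁=7.724, n₁=12
x̄₂=33.917, s₂=7.669, n₂=12
s_p² = [11·7.724² + 11·7.669²]/22 = 59.2348
SE = √(s_p²·(1/12+1/12)) = 3.1420
t = (41.750−33.917)/3.1420 = 2.4931
df = 22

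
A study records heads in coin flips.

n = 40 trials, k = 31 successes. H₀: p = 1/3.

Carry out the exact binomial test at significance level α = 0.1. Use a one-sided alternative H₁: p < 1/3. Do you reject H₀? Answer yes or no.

reject H₀: no

Exact binomial: n=40, k=31, p₀=1/3=0.3333
P(X≤31) from Σ C(n,i)·p₀^i·(1−p₀)^(n−i)
p-value (one-sided, H₁ less) = 1.00000
At α=0.1: p ≥ α → fail to reject H₀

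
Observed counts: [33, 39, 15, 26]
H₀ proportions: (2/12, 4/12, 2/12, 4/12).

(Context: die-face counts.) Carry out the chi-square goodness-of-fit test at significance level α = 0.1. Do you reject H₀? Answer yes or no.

n = 113; E_i = n·p_i = [18.83, 37.67, 18.83, 37.67]
χ² = (33−18.83)²/18.83 + (39−37.67)²/37.67 + (15−18.83)²/18.83 + (26−37.67)²/37.67 = 15.0973
df = 3
p-value (upper-tail) = 0.00174
At α=0.1: p < α → reject H₀

reject H₀: yes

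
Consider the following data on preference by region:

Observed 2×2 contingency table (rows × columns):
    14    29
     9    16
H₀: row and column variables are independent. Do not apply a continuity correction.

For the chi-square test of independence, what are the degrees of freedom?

df = (r−1)(c−1) = (2−1)·(2−1) = 1

degrees of freedom = 1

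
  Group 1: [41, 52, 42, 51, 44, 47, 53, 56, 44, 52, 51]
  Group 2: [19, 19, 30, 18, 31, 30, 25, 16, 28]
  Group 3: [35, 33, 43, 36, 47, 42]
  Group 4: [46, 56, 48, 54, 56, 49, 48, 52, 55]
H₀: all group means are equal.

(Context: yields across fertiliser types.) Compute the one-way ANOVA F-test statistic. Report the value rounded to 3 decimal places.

test statistic = 53.762

Group means [48.45, 24.00, 39.33, 51.56], grand mean 41.400
SSB = Σnᵢ(x̄ᵢ−x̄)² = 4226.117; SSW = ΣΣ(x−x̄ᵢ)² = 812.283
MSB = 4226.117/3 = 1408.7057; MSW = 812.283/31 = 26.2027
F = MSB/MSW = 53.7619
df = (3, 31)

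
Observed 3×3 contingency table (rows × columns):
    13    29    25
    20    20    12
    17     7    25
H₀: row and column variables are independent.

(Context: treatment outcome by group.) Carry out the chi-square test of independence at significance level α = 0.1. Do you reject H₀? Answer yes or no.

Row totals [67, 52, 49], col totals [50, 56, 62], n=168
χ² = (13−19.94)²/19.94 + (29−22.33)²/22.33 + (25−24.73)²/24.73 + (20−15.48)²/15.48 + (20−17.33)²/17.33 + (12−19.19)²/19.19 + (17−14.58)²/14.58 + (7−16.33)²/16.33 + (25−18.08)²/18.08 = 17.2149
df = 4
p-value (upper-tail) = 0.00176
At α=0.1: p < α → reject H₀

reject H₀: yes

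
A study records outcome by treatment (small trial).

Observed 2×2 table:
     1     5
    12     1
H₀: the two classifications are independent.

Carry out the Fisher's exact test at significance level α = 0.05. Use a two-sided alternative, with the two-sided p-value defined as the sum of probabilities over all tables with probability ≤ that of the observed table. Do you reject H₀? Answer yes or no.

Margins: r₁=6, r₂=13, c₁=13, c₂=6, n=19
p_obs = C(6,1)·C(13,12)/C(19,13); sum pmf over tables with pmf ≤ p_obs
p-value (two-sided) = 0.00291
At α=0.05: p < α → reject H₀

reject H₀: yes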